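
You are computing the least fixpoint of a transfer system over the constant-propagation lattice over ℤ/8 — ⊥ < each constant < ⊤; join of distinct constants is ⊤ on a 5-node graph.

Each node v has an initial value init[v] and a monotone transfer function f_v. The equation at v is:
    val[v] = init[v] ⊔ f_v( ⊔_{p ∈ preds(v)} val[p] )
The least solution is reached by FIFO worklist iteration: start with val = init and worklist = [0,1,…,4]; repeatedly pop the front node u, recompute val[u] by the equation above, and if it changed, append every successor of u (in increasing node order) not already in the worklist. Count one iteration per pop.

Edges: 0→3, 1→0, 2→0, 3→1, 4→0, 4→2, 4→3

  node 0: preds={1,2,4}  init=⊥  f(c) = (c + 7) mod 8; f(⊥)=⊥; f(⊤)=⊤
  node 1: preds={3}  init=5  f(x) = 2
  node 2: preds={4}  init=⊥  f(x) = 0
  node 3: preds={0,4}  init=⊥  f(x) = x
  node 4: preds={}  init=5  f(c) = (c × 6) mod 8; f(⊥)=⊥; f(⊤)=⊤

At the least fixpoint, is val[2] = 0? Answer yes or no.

yes

Trace (8 dequeues):
  [1] u=0 | in 5 | out 4 | prev ⊥ | push {}
  [2] u=1 | in ⊥ | out ⊤ | prev 5 | push {0}
  [3] u=2 | in 5 | out 0 | prev ⊥ | push {}
  [4] u=3 | in ⊤ | out ⊤ | prev ⊥ | push {1}
  [5] u=4 | in ⊥ | out 5 | ==
  [6] u=0 | in ⊤ | out ⊤ | prev 4 | push {3}
  [7] u=1 | in ⊤ | out ⊤ | ==
  [8] u=3 | in ⊤ | out ⊤ | ==

Converged values:
  [0] ⊤
  [1] ⊤
  [2] 0
  [3] ⊤
  [4] 5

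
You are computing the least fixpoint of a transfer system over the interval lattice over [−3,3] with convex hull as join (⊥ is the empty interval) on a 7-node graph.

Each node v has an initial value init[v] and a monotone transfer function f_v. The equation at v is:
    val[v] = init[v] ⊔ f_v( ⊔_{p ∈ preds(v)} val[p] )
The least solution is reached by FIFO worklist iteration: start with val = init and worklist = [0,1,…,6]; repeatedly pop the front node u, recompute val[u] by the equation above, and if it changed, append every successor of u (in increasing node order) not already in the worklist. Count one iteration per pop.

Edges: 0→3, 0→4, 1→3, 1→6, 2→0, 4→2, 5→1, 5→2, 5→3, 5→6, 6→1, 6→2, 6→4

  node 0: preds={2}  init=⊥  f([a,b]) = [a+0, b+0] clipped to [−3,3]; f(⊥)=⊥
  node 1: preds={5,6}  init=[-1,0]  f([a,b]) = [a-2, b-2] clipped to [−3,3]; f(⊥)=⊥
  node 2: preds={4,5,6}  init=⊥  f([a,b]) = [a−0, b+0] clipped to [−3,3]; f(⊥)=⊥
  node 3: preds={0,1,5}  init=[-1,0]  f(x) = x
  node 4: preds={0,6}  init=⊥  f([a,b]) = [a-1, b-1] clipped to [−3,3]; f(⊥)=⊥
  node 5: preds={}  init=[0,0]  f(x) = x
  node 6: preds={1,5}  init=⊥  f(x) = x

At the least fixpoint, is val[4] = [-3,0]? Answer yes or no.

Worklist (21 pops):
  #1 pop 0: in=⊥ → ⊥ (no change)
  #2 pop 1: in=[0,0] → [-2,0] (was [-1,0]); enqueue []
  #3 pop 2: in=[0,0] → [0,0] (was ⊥); enqueue [0]
  #4 pop 3: in=[-2,0] → [-2,0] (was [-1,0]); enqueue []
  #5 pop 4: in=⊥ → ⊥ (no change)
  #6 pop 5: in=⊥ → [0,0] (no change)
  #7 pop 6: in=[-2,0] → [-2,0] (was ⊥); enqueue [1,2,4]
  #8 pop 0: in=[0,0] → [0,0] (was ⊥); enqueue [3]
  #9 pop 1: in=[-2,0] → [-3,0] (was [-2,0]); enqueue [6]
  #10 pop 2: in=[-2,0] → [-2,0] (was [0,0]); enqueue [0]
  #11 pop 4: in=[-2,0] → [-3,-1] (was ⊥); enqueue [2]
  #12 pop 3: in=[-3,0] → [-3,0] (was [-2,0]); enqueue []
  #13 pop 6: in=[-3,0] → [-3,0] (was [-2,0]); enqueue [1,4]
  #14 pop 0: in=[-2,0] → [-2,0] (was [0,0]); enqueue [3]
  #15 pop 2: in=[-3,0] → [-3,0] (was [-2,0]); enqueue [0]
  #16 pop 1: in=[-3,0] → [-3,0] (no change)
  #17 pop 4: in=[-3,0] → [-3,-1] (no change)
  #18 pop 3: in=[-3,0] → [-3,0] (no change)
  #19 pop 0: in=[-3,0] → [-3,0] (was [-2,0]); enqueue [3,4]
  #20 pop 3: in=[-3,0] → [-3,0] (no change)
  #21 pop 4: in=[-3,0] → [-3,-1] (no change)

Fixpoint:
  val[0] = [-3,0]
  val[1] = [-3,0]
  val[2] = [-3,0]
  val[3] = [-3,0]
  val[4] = [-3,-1]
  val[5] = [0,0]
  val[6] = [-3,0]

no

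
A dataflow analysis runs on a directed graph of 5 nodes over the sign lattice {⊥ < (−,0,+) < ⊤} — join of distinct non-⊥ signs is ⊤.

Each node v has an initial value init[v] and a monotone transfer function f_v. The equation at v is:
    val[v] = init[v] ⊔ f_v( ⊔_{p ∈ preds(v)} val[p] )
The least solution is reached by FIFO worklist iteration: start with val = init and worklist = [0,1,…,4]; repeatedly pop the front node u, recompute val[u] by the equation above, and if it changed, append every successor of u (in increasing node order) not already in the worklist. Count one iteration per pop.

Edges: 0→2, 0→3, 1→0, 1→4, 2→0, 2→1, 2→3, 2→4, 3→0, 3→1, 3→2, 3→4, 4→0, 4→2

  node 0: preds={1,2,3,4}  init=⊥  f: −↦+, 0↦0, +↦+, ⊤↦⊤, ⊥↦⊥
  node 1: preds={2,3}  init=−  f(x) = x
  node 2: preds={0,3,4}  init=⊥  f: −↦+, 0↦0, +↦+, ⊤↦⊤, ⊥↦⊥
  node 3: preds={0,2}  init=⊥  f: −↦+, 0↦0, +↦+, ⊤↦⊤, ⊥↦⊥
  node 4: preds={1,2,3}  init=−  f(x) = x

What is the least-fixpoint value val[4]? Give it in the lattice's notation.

Worklist (11 pops):
  #1 pop 0: in=− → + (was ⊥); enqueue []
  #2 pop 1: in=⊥ → − (no change)
  #3 pop 2: in=⊤ → ⊤ (was ⊥); enqueue [0,1]
  #4 pop 3: in=⊤ → ⊤ (was ⊥); enqueue [2]
  #5 pop 4: in=⊤ → ⊤ (was −); enqueue []
  #6 pop 0: in=⊤ → ⊤ (was +); enqueue [3]
  #7 pop 1: in=⊤ → ⊤ (was −); enqueue [0,4]
  #8 pop 2: in=⊤ → ⊤ (no change)
  #9 pop 3: in=⊤ → ⊤ (no change)
  #10 pop 0: in=⊤ → ⊤ (no change)
  #11 pop 4: in=⊤ → ⊤ (no change)

Fixpoint:
  val[0] = ⊤
  val[1] = ⊤
  val[2] = ⊤
  val[3] = ⊤
  val[4] = ⊤

⊤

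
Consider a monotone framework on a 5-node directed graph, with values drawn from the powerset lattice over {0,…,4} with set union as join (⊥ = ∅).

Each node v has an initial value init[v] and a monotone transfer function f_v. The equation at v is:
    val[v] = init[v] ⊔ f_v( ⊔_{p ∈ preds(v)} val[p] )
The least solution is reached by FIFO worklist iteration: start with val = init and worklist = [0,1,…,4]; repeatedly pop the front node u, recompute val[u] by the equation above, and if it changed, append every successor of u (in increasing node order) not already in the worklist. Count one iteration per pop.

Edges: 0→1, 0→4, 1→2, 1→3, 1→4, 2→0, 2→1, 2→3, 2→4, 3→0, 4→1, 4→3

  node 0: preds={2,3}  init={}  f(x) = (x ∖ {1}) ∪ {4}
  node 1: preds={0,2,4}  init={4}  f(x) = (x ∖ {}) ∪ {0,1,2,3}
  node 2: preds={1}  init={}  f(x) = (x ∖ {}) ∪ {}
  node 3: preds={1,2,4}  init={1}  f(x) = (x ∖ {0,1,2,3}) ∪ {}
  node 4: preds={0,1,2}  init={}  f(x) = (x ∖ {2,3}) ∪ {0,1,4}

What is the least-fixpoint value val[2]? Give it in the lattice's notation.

{0,1,2,3,4}

Iteration log — 9 steps:
  step 1. node 0  ⊔preds={1}  new={4}  old={}  +wl: 
  step 2. node 1  ⊔preds={4}  new={0,1,2,3,4}  old={4}  +wl: 
  step 3. node 2  ⊔preds={0,1,2,3,4}  new={0,1,2,3,4}  old={}  +wl: 0,1
  step 4. node 3  ⊔preds={0,1,2,3,4}  new={1,4}  old={1}  +wl: 
  step 5. node 4  ⊔preds={0,1,2,3,4}  new={0,1,4}  old={}  +wl: 3
  step 6. node 0  ⊔preds={0,1,2,3,4}  new={0,2,3,4}  old={4}  +wl: 4
  step 7. node 1  ⊔preds={0,1,2,3,4}  new={0,1,2,3,4}  stable
  step 8. node 3  ⊔preds={0,1,2,3,4}  new={1,4}  stable
  step 9. node 4  ⊔preds={0,1,2,3,4}  new={0,1,4}  stable

Least fixpoint reached:
  node 0: {0,2,3,4}
  node 1: {0,1,2,3,4}
  node 2: {0,1,2,3,4}
  node 3: {1,4}
  node 4: {0,1,4}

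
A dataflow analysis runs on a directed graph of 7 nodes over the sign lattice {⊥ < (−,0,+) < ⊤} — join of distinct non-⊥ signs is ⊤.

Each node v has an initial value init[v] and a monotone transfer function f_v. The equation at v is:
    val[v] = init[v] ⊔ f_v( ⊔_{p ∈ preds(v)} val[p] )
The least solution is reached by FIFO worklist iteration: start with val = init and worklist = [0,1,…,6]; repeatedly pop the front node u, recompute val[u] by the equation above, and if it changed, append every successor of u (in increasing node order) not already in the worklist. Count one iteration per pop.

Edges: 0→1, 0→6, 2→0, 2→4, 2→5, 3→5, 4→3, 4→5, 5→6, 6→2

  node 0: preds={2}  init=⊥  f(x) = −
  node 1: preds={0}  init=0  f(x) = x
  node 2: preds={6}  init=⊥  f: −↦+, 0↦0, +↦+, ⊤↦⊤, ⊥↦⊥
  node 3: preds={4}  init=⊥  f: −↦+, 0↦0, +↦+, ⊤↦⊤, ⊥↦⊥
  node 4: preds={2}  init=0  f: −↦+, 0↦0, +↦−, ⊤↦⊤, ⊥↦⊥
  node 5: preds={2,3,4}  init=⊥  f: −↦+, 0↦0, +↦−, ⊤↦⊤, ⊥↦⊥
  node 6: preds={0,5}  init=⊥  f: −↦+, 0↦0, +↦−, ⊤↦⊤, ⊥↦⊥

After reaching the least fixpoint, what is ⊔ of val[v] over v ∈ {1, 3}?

Worklist (14 pops):
  #1 pop 0: in=⊥ → − (was ⊥); enqueue []
  #2 pop 1: in=− → ⊤ (was 0); enqueue []
  #3 pop 2: in=⊥ → ⊥ (no change)
  #4 pop 3: in=0 → 0 (was ⊥); enqueue []
  #5 pop 4: in=⊥ → 0 (no change)
  #6 pop 5: in=0 → 0 (was ⊥); enqueue []
  #7 pop 6: in=⊤ → ⊤ (was ⊥); enqueue [2]
  #8 pop 2: in=⊤ → ⊤ (was ⊥); enqueue [0,4,5]
  #9 pop 0: in=⊤ → − (no change)
  #10 pop 4: in=⊤ → ⊤ (was 0); enqueue [3]
  #11 pop 5: in=⊤ → ⊤ (was 0); enqueue [6]
  #12 pop 3: in=⊤ → ⊤ (was 0); enqueue [5]
  #13 pop 6: in=⊤ → ⊤ (no change)
  #14 pop 5: in=⊤ → ⊤ (no change)

Fixpoint:
  val[0] = −
  val[1] = ⊤
  val[2] = ⊤
  val[3] = ⊤
  val[4] = ⊤
  val[5] = ⊤
  val[6] = ⊤

⊤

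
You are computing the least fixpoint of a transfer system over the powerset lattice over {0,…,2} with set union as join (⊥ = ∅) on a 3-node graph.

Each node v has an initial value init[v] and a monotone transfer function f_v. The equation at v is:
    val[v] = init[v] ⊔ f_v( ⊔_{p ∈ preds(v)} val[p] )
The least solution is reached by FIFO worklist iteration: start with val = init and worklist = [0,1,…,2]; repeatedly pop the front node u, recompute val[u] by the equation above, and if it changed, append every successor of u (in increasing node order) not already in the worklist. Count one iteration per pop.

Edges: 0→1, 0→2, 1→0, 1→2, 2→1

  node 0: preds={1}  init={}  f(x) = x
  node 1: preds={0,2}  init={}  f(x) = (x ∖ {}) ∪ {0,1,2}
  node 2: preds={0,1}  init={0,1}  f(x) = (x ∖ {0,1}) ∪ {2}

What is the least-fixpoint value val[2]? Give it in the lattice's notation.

Trace (6 dequeues):
  [1] u=0 | in {} | out {} | ==
  [2] u=1 | in {0,1} | out {0,1,2} | prev {} | push {0}
  [3] u=2 | in {0,1,2} | out {0,1,2} | prev {0,1} | push {1}
  [4] u=0 | in {0,1,2} | out {0,1,2} | prev {} | push {2}
  [5] u=1 | in {0,1,2} | out {0,1,2} | ==
  [6] u=2 | in {0,1,2} | out {0,1,2} | ==

Converged values:
  [0] {0,1,2}
  [1] {0,1,2}
  [2] {0,1,2}

{0,1,2}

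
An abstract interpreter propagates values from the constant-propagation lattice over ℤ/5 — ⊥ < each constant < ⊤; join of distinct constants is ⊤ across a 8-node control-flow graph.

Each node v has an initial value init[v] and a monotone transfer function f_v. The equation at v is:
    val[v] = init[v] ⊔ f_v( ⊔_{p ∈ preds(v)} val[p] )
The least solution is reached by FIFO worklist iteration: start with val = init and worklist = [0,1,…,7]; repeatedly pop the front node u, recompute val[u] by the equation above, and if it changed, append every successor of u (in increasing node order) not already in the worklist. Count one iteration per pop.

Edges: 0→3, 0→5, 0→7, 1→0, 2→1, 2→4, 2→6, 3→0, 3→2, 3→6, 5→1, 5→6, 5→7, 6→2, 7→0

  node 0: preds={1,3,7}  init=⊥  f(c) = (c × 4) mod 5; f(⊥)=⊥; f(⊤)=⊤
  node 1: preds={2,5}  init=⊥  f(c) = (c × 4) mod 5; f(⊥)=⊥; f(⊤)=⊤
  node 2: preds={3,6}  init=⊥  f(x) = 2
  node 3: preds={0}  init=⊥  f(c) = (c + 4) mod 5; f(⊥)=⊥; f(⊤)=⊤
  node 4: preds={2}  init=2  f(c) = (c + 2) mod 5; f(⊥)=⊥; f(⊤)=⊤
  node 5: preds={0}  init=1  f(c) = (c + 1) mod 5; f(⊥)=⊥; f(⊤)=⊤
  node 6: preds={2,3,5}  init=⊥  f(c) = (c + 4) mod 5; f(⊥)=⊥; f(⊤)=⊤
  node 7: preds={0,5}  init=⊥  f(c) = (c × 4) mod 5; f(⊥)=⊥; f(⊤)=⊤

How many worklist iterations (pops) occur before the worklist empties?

24

Worklist (24 pops):
  #1 pop 0: in=⊥ → ⊥ (no change)
  #2 pop 1: in=1 → 4 (was ⊥); enqueue [0]
  #3 pop 2: in=⊥ → 2 (was ⊥); enqueue [1]
  #4 pop 3: in=⊥ → ⊥ (no change)
  #5 pop 4: in=2 → ⊤ (was 2); enqueue []
  #6 pop 5: in=⊥ → 1 (no change)
  #7 pop 6: in=⊤ → ⊤ (was ⊥); enqueue [2]
  #8 pop 7: in=1 → 4 (was ⊥); enqueue []
  #9 pop 0: in=4 → 1 (was ⊥); enqueue [3,5,7]
  #10 pop 1: in=⊤ → ⊤ (was 4); enqueue [0]
  #11 pop 2: in=⊤ → 2 (no change)
  #12 pop 3: in=1 → 0 (was ⊥); enqueue [2,6]
  #13 pop 5: in=1 → ⊤ (was 1); enqueue [1]
  #14 pop 7: in=⊤ → ⊤ (was 4); enqueue []
  #15 pop 0: in=⊤ → ⊤ (was 1); enqueue [3,5,7]
  #16 pop 2: in=⊤ → 2 (no change)
  #17 pop 6: in=⊤ → ⊤ (no change)
  #18 pop 1: in=⊤ → ⊤ (no change)
  #19 pop 3: in=⊤ → ⊤ (was 0); enqueue [0,2,6]
  #20 pop 5: in=⊤ → ⊤ (no change)
  #21 pop 7: in=⊤ → ⊤ (no change)
  #22 pop 0: in=⊤ → ⊤ (no change)
  #23 pop 2: in=⊤ → 2 (no change)
  #24 pop 6: in=⊤ → ⊤ (no change)

Fixpoint:
  val[0] = ⊤
  val[1] = ⊤
  val[2] = 2
  val[3] = ⊤
  val[4] = ⊤
  val[5] = ⊤
  val[6] = ⊤
  val[7] = ⊤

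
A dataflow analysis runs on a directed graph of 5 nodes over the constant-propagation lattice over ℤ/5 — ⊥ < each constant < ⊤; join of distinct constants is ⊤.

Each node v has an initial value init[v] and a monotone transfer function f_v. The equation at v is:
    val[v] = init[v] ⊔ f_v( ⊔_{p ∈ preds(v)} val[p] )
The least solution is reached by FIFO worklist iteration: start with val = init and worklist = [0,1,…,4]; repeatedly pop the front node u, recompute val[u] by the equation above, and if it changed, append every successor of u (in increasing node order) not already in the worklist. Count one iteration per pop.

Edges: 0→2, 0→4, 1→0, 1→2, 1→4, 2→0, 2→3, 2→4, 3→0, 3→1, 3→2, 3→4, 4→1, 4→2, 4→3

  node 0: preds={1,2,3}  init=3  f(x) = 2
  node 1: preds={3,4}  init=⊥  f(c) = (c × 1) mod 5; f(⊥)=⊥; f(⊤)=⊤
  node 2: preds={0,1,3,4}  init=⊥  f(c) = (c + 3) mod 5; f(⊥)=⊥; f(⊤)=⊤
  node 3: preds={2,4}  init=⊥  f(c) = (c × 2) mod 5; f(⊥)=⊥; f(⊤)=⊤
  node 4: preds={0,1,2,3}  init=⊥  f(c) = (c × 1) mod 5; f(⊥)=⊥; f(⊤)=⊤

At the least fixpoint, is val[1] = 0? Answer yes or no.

Trace (11 dequeues):
  [1] u=0 | in ⊥ | out ⊤ | prev 3 | push {}
  [2] u=1 | in ⊥ | out ⊥ | ==
  [3] u=2 | in ⊤ | out ⊤ | prev ⊥ | push {0}
  [4] u=3 | in ⊤ | out ⊤ | prev ⊥ | push {1,2}
  [5] u=4 | in ⊤ | out ⊤ | prev ⊥ | push {3}
  [6] u=0 | in ⊤ | out ⊤ | ==
  [7] u=1 | in ⊤ | out ⊤ | prev ⊥ | push {0,4}
  [8] u=2 | in ⊤ | out ⊤ | ==
  [9] u=3 | in ⊤ | out ⊤ | ==
  [10] u=0 | in ⊤ | out ⊤ | ==
  [11] u=4 | in ⊤ | out ⊤ | ==

Converged values:
  [0] ⊤
  [1] ⊤
  [2] ⊤
  [3] ⊤
  [4] ⊤

no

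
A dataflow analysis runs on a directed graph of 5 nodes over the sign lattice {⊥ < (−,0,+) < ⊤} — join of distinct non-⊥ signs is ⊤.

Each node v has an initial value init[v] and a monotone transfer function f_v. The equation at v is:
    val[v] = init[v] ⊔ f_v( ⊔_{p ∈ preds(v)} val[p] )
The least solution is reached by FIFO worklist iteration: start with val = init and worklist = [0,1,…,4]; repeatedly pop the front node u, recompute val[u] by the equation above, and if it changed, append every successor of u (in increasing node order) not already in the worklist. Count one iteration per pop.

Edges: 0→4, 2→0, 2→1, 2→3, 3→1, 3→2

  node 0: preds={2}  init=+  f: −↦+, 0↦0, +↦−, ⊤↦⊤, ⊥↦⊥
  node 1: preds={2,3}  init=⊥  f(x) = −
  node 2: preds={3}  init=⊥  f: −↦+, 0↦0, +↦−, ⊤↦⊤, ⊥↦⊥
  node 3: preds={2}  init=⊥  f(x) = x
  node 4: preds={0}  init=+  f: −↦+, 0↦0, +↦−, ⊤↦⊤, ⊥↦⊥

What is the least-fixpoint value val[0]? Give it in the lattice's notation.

Iteration log — 5 steps:
  step 1. node 0  ⊔preds=⊥  new=+  stable
  step 2. node 1  ⊔preds=⊥  new=−  old=⊥  +wl: 
  step 3. node 2  ⊔preds=⊥  new=⊥  stable
  step 4. node 3  ⊔preds=⊥  new=⊥  stable
  step 5. node 4  ⊔preds=+  new=⊤  old=+  +wl: 

Least fixpoint reached:
  node 0: +
  node 1: −
  node 2: ⊥
  node 3: ⊥
  node 4: ⊤

+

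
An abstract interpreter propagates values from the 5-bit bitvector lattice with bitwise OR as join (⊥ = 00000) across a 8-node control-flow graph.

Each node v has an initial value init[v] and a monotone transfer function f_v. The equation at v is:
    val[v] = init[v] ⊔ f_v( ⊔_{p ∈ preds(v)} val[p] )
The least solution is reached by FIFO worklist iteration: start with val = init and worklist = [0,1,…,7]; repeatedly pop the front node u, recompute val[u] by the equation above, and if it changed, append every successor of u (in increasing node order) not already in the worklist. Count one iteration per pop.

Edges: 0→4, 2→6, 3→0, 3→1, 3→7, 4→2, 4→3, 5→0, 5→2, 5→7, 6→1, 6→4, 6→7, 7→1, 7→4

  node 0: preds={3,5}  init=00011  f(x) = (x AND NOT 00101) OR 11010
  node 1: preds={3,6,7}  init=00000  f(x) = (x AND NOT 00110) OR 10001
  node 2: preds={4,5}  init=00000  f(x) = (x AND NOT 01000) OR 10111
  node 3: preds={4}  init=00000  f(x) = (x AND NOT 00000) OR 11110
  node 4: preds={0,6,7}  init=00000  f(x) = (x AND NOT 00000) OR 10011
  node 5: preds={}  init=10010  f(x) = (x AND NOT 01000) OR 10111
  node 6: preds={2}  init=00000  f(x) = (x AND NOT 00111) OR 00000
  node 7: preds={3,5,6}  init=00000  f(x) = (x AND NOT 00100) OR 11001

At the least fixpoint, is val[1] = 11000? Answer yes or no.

Trace (16 dequeues):
  [1] u=0 | in 10010 | out 11011 | prev 00011 | push {}
  [2] u=1 | in 00000 | out 10001 | prev 00000 | push {}
  [3] u=2 | in 10010 | out 10111 | prev 00000 | push {}
  [4] u=3 | in 00000 | out 11110 | prev 00000 | push {0,1}
  [5] u=4 | in 11011 | out 11011 | prev 00000 | push {2,3}
  [6] u=5 | in 00000 | out 10111 | prev 10010 | push {}
  [7] u=6 | in 10111 | out 10000 | prev 00000 | push {4}
  [8] u=7 | in 11111 | out 11011 | prev 00000 | push {}
  [9] u=0 | in 11111 | out 11011 | ==
  [10] u=1 | in 11111 | out 11001 | prev 10001 | push {}
  [11] u=2 | in 11111 | out 10111 | ==
  [12] u=3 | in 11011 | out 11111 | prev 11110 | push {0,1,7}
  [13] u=4 | in 11011 | out 11011 | ==
  [14] u=0 | in 11111 | out 11011 | ==
  [15] u=1 | in 11111 | out 11001 | ==
  [16] u=7 | in 11111 | out 11011 | ==

Converged values:
  [0] 11011
  [1] 11001
  [2] 10111
  [3] 11111
  [4] 11011
  [5] 10111
  [6] 10000
  [7] 11011

no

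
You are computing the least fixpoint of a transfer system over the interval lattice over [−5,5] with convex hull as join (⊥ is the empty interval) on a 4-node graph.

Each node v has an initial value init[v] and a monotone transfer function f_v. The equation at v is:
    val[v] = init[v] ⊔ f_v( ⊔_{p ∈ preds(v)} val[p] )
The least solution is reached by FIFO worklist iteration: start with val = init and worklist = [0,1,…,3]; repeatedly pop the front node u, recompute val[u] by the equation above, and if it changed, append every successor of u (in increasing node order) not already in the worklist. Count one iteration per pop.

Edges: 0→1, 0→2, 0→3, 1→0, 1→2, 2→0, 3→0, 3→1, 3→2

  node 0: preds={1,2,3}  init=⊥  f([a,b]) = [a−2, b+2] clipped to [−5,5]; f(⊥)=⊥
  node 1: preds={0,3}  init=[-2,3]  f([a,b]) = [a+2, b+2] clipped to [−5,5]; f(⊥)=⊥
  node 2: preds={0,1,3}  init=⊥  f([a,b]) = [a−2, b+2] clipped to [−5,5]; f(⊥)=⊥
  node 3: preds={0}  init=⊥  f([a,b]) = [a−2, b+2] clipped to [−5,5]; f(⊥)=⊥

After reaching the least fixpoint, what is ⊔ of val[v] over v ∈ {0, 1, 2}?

Trace (9 dequeues):
  [1] u=0 | in [-2,3] | out [-4,5] | prev ⊥ | push {}
  [2] u=1 | in [-4,5] | out [-2,5] | prev [-2,3] | push {0}
  [3] u=2 | in [-4,5] | out [-5,5] | prev ⊥ | push {}
  [4] u=3 | in [-4,5] | out [-5,5] | prev ⊥ | push {1,2}
  [5] u=0 | in [-5,5] | out [-5,5] | prev [-4,5] | push {3}
  [6] u=1 | in [-5,5] | out [-3,5] | prev [-2,5] | push {0}
  [7] u=2 | in [-5,5] | out [-5,5] | ==
  [8] u=3 | in [-5,5] | out [-5,5] | ==
  [9] u=0 | in [-5,5] | out [-5,5] | ==

Converged values:
  [0] [-5,5]
  [1] [-3,5]
  [2] [-5,5]
  [3] [-5,5]

[-5,5]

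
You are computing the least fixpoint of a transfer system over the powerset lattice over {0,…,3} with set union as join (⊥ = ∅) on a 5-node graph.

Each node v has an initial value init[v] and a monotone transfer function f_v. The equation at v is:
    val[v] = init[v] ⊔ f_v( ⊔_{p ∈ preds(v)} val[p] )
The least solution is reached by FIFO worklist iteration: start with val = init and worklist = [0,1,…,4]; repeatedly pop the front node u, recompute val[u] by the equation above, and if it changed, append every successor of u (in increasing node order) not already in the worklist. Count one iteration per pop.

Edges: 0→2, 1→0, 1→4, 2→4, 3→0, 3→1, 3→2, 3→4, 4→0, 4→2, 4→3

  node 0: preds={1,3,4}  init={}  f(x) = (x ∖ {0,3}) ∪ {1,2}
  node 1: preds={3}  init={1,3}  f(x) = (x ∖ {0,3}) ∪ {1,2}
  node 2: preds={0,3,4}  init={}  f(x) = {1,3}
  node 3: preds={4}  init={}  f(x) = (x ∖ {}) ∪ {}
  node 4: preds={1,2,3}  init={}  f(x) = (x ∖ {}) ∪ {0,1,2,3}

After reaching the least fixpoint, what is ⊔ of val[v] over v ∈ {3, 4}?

{0,1,2,3}

Iteration log — 12 steps:
  step 1. node 0  ⊔preds={1,3}  new={1,2}  old={}  +wl: 
  step 2. node 1  ⊔preds={}  new={1,2,3}  old={1,3}  +wl: 0
  step 3. node 2  ⊔preds={1,2}  new={1,3}  old={}  +wl: 
  step 4. node 3  ⊔preds={}  new={}  stable
  step 5. node 4  ⊔preds={1,2,3}  new={0,1,2,3}  old={}  +wl: 2,3
  step 6. node 0  ⊔preds={0,1,2,3}  new={1,2}  stable
  step 7. node 2  ⊔preds={0,1,2,3}  new={1,3}  stable
  step 8. node 3  ⊔preds={0,1,2,3}  new={0,1,2,3}  old={}  +wl: 0,1,2,4
  step 9. node 0  ⊔preds={0,1,2,3}  new={1,2}  stable
  step 10. node 1  ⊔preds={0,1,2,3}  new={1,2,3}  stable
  step 11. node 2  ⊔preds={0,1,2,3}  new={1,3}  stable
  step 12. node 4  ⊔preds={0,1,2,3}  new={0,1,2,3}  stable

Least fixpoint reached:
  node 0: {1,2}
  node 1: {1,2,3}
  node 2: {1,3}
  node 3: {0,1,2,3}
  node 4: {0,1,2,3}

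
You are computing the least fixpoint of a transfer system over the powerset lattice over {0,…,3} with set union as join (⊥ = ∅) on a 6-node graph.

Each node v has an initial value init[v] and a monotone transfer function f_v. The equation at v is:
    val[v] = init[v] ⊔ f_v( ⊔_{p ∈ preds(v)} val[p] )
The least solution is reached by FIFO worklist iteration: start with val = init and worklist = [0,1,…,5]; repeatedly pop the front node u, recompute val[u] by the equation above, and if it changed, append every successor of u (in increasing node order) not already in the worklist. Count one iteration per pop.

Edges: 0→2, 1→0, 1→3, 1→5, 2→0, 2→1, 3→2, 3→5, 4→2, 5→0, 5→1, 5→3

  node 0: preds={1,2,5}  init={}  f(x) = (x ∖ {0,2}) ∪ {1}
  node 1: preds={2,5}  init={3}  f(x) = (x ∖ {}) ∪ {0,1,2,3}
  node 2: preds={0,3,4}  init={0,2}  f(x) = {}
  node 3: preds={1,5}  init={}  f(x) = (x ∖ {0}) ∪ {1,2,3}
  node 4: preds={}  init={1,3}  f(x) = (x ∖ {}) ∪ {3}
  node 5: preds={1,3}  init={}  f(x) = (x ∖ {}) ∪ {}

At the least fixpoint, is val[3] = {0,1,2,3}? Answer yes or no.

no

Trace (10 dequeues):
  [1] u=0 | in {0,2,3} | out {1,3} | prev {} | push {}
  [2] u=1 | in {0,2} | out {0,1,2,3} | prev {3} | push {0}
  [3] u=2 | in {1,3} | out {0,2} | ==
  [4] u=3 | in {0,1,2,3} | out {1,2,3} | prev {} | push {2}
  [5] u=4 | in {} | out {1,3} | ==
  [6] u=5 | in {0,1,2,3} | out {0,1,2,3} | prev {} | push {1,3}
  [7] u=0 | in {0,1,2,3} | out {1,3} | ==
  [8] u=2 | in {1,2,3} | out {0,2} | ==
  [9] u=1 | in {0,1,2,3} | out {0,1,2,3} | ==
  [10] u=3 | in {0,1,2,3} | out {1,2,3} | ==

Converged values:
  [0] {1,3}
  [1] {0,1,2,3}
  [2] {0,2}
  [3] {1,2,3}
  [4] {1,3}
  [5] {0,1,2,3}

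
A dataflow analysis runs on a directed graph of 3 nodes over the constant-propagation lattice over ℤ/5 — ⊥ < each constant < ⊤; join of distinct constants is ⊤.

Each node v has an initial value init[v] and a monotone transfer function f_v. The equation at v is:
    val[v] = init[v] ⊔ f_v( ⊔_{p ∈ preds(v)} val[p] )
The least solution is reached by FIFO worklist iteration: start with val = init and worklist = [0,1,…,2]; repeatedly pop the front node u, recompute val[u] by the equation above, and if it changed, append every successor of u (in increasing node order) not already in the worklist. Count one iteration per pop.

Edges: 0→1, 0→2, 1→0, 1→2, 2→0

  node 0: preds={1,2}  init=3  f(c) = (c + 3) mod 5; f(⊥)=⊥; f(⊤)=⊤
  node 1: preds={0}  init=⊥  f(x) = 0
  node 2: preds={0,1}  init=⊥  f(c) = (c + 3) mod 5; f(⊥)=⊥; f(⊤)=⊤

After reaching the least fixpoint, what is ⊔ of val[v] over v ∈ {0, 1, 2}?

⊤

Trace (6 dequeues):
  [1] u=0 | in ⊥ | out 3 | ==
  [2] u=1 | in 3 | out 0 | prev ⊥ | push {0}
  [3] u=2 | in ⊤ | out ⊤ | prev ⊥ | push {}
  [4] u=0 | in ⊤ | out ⊤ | prev 3 | push {1,2}
  [5] u=1 | in ⊤ | out 0 | ==
  [6] u=2 | in ⊤ | out ⊤ | ==

Converged values:
  [0] ⊤
  [1] 0
  [2] ⊤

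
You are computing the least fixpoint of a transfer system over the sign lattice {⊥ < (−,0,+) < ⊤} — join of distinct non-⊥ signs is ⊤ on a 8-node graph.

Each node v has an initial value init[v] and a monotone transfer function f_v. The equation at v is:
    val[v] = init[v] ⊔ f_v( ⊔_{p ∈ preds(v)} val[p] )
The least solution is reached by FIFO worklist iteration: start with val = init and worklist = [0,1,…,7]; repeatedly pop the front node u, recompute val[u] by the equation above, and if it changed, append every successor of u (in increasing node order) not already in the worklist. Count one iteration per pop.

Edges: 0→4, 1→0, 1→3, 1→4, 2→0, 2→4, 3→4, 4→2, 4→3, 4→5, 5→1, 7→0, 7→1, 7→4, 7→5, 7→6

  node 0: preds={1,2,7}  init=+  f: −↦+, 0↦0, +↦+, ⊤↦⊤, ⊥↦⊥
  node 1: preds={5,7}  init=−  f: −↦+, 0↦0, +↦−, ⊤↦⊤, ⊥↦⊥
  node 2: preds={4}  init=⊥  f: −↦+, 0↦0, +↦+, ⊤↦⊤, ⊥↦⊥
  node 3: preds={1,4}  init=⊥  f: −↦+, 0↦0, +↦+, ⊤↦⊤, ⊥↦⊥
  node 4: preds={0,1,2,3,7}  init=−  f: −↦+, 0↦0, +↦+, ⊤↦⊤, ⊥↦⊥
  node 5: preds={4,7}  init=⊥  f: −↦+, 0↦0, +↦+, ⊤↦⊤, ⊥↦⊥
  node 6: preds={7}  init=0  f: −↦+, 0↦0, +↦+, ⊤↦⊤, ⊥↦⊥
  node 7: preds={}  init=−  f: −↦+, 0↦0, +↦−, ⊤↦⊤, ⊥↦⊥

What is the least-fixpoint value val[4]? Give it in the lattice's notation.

Worklist (14 pops):
  #1 pop 0: in=− → + (no change)
  #2 pop 1: in=− → ⊤ (was −); enqueue [0]
  #3 pop 2: in=− → + (was ⊥); enqueue []
  #4 pop 3: in=⊤ → ⊤ (was ⊥); enqueue []
  #5 pop 4: in=⊤ → ⊤ (was −); enqueue [2,3]
  #6 pop 5: in=⊤ → ⊤ (was ⊥); enqueue [1]
  #7 pop 6: in=− → ⊤ (was 0); enqueue []
  #8 pop 7: in=⊥ → − (no change)
  #9 pop 0: in=⊤ → ⊤ (was +); enqueue [4]
  #10 pop 2: in=⊤ → ⊤ (was +); enqueue [0]
  #11 pop 3: in=⊤ → ⊤ (no change)
  #12 pop 1: in=⊤ → ⊤ (no change)
  #13 pop 4: in=⊤ → ⊤ (no change)
  #14 pop 0: in=⊤ → ⊤ (no change)

Fixpoint:
  val[0] = ⊤
  val[1] = ⊤
  val[2] = ⊤
  val[3] = ⊤
  val[4] = ⊤
  val[5] = ⊤
  val[6] = ⊤
  val[7] = −

⊤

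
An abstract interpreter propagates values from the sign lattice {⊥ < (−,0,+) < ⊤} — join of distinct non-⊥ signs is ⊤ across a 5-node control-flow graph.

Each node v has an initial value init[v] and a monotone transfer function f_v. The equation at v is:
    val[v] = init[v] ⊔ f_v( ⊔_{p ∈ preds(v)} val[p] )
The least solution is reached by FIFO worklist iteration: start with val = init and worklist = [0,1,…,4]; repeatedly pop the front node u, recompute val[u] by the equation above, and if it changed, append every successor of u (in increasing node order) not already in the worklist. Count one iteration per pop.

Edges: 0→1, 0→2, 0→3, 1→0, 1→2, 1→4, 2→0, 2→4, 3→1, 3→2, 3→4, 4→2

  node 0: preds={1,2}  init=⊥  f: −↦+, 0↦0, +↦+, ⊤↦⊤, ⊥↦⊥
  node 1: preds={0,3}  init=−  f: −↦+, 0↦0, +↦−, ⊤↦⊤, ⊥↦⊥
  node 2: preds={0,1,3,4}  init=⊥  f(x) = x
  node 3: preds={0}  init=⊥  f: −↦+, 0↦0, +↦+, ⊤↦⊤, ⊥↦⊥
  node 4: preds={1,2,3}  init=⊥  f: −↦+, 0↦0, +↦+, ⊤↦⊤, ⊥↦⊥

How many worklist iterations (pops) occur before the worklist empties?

Worklist (13 pops):
  #1 pop 0: in=− → + (was ⊥); enqueue []
  #2 pop 1: in=+ → − (no change)
  #3 pop 2: in=⊤ → ⊤ (was ⊥); enqueue [0]
  #4 pop 3: in=+ → + (was ⊥); enqueue [1,2]
  #5 pop 4: in=⊤ → ⊤ (was ⊥); enqueue []
  #6 pop 0: in=⊤ → ⊤ (was +); enqueue [3]
  #7 pop 1: in=⊤ → ⊤ (was −); enqueue [0,4]
  #8 pop 2: in=⊤ → ⊤ (no change)
  #9 pop 3: in=⊤ → ⊤ (was +); enqueue [1,2]
  #10 pop 0: in=⊤ → ⊤ (no change)
  #11 pop 4: in=⊤ → ⊤ (no change)
  #12 pop 1: in=⊤ → ⊤ (no change)
  #13 pop 2: in=⊤ → ⊤ (no change)

Fixpoint:
  val[0] = ⊤
  val[1] = ⊤
  val[2] = ⊤
  val[3] = ⊤
  val[4] = ⊤

13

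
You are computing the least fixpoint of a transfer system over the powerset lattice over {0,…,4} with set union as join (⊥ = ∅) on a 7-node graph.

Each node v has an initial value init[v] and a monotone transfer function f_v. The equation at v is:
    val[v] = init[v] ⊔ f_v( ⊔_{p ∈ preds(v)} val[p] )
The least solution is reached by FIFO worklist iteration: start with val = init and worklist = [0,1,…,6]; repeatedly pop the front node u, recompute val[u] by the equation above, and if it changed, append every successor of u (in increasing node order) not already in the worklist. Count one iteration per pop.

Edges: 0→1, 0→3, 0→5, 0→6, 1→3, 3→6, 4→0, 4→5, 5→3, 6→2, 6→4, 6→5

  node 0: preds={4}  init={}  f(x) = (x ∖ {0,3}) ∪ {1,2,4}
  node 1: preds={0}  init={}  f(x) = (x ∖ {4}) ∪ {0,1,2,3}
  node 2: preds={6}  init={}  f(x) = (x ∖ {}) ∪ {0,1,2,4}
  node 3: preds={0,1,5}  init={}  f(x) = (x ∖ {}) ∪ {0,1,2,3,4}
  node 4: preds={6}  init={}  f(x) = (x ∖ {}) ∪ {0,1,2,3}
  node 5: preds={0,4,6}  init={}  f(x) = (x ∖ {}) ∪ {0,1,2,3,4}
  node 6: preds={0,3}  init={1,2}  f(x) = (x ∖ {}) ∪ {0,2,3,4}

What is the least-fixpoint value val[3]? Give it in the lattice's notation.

Worklist (13 pops):
  #1 pop 0: in={} → {1,2,4} (was {}); enqueue []
  #2 pop 1: in={1,2,4} → {0,1,2,3} (was {}); enqueue []
  #3 pop 2: in={1,2} → {0,1,2,4} (was {}); enqueue []
  #4 pop 3: in={0,1,2,3,4} → {0,1,2,3,4} (was {}); enqueue []
  #5 pop 4: in={1,2} → {0,1,2,3} (was {}); enqueue [0]
  #6 pop 5: in={0,1,2,3,4} → {0,1,2,3,4} (was {}); enqueue [3]
  #7 pop 6: in={0,1,2,3,4} → {0,1,2,3,4} (was {1,2}); enqueue [2,4,5]
  #8 pop 0: in={0,1,2,3} → {1,2,4} (no change)
  #9 pop 3: in={0,1,2,3,4} → {0,1,2,3,4} (no change)
  #10 pop 2: in={0,1,2,3,4} → {0,1,2,3,4} (was {0,1,2,4}); enqueue []
  #11 pop 4: in={0,1,2,3,4} → {0,1,2,3,4} (was {0,1,2,3}); enqueue [0]
  #12 pop 5: in={0,1,2,3,4} → {0,1,2,3,4} (no change)
  #13 pop 0: in={0,1,2,3,4} → {1,2,4} (no change)

Fixpoint:
  val[0] = {1,2,4}
  val[1] = {0,1,2,3}
  val[2] = {0,1,2,3,4}
  val[3] = {0,1,2,3,4}
  val[4] = {0,1,2,3,4}
  val[5] = {0,1,2,3,4}
  val[6] = {0,1,2,3,4}

{0,1,2,3,4}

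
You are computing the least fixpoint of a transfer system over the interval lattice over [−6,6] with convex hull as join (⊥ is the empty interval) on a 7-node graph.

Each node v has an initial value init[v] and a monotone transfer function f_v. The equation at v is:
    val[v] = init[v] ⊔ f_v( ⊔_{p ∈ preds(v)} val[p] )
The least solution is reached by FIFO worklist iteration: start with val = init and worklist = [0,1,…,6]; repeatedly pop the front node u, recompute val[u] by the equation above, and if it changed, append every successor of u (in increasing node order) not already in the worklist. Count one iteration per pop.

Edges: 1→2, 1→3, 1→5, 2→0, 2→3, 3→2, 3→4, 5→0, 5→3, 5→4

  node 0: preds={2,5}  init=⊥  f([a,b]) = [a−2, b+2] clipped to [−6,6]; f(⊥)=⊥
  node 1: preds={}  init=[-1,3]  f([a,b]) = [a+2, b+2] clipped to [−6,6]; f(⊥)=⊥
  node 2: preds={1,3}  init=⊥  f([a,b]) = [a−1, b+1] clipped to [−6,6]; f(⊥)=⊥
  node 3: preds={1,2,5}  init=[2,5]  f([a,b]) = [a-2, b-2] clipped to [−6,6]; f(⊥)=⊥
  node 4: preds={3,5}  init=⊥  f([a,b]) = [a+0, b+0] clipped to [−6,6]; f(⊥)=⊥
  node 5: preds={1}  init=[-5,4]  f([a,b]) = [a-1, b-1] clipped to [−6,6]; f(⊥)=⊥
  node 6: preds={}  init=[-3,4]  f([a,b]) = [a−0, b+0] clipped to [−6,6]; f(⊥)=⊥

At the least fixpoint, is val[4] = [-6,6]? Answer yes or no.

no

Trace (11 dequeues):
  [1] u=0 | in [-5,4] | out [-6,6] | prev ⊥ | push {}
  [2] u=1 | in ⊥ | out [-1,3] | ==
  [3] u=2 | in [-1,5] | out [-2,6] | prev ⊥ | push {0}
  [4] u=3 | in [-5,6] | out [-6,5] | prev [2,5] | push {2}
  [5] u=4 | in [-6,5] | out [-6,5] | prev ⊥ | push {}
  [6] u=5 | in [-1,3] | out [-5,4] | ==
  [7] u=6 | in ⊥ | out [-3,4] | ==
  [8] u=0 | in [-5,6] | out [-6,6] | ==
  [9] u=2 | in [-6,5] | out [-6,6] | prev [-2,6] | push {0,3}
  [10] u=0 | in [-6,6] | out [-6,6] | ==
  [11] u=3 | in [-6,6] | out [-6,5] | ==

Converged values:
  [0] [-6,6]
  [1] [-1,3]
  [2] [-6,6]
  [3] [-6,5]
  [4] [-6,5]
  [5] [-5,4]
  [6] [-3,4]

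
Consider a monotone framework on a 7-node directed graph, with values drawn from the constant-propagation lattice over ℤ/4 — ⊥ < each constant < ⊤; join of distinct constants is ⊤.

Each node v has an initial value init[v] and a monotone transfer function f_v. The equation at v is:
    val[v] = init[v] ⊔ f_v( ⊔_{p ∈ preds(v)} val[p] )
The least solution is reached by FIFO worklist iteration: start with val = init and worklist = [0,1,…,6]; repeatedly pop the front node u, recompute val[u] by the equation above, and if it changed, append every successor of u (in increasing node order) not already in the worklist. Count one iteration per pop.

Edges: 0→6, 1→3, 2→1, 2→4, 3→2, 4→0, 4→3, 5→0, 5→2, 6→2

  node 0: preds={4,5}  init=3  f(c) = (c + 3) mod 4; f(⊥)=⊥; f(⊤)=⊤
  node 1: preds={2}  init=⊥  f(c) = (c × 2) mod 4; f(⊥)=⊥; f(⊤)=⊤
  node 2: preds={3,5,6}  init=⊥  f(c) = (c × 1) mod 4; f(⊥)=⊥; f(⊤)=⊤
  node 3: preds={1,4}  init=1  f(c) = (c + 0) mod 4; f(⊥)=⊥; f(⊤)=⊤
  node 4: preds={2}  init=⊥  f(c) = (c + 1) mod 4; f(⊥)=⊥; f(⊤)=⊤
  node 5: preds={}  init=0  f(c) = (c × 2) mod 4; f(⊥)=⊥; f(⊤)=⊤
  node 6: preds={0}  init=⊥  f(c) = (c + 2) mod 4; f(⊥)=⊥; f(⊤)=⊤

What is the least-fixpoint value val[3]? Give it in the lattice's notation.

⊤

Worklist (13 pops):
  #1 pop 0: in=0 → 3 (no change)
  #2 pop 1: in=⊥ → ⊥ (no change)
  #3 pop 2: in=⊤ → ⊤ (was ⊥); enqueue [1]
  #4 pop 3: in=⊥ → 1 (no change)
  #5 pop 4: in=⊤ → ⊤ (was ⊥); enqueue [0,3]
  #6 pop 5: in=⊥ → 0 (no change)
  #7 pop 6: in=3 → 1 (was ⊥); enqueue [2]
  #8 pop 1: in=⊤ → ⊤ (was ⊥); enqueue []
  #9 pop 0: in=⊤ → ⊤ (was 3); enqueue [6]
  #10 pop 3: in=⊤ → ⊤ (was 1); enqueue []
  #11 pop 2: in=⊤ → ⊤ (no change)
  #12 pop 6: in=⊤ → ⊤ (was 1); enqueue [2]
  #13 pop 2: in=⊤ → ⊤ (no change)

Fixpoint:
  val[0] = ⊤
  val[1] = ⊤
  val[2] = ⊤
  val[3] = ⊤
  val[4] = ⊤
  val[5] = 0
  val[6] = ⊤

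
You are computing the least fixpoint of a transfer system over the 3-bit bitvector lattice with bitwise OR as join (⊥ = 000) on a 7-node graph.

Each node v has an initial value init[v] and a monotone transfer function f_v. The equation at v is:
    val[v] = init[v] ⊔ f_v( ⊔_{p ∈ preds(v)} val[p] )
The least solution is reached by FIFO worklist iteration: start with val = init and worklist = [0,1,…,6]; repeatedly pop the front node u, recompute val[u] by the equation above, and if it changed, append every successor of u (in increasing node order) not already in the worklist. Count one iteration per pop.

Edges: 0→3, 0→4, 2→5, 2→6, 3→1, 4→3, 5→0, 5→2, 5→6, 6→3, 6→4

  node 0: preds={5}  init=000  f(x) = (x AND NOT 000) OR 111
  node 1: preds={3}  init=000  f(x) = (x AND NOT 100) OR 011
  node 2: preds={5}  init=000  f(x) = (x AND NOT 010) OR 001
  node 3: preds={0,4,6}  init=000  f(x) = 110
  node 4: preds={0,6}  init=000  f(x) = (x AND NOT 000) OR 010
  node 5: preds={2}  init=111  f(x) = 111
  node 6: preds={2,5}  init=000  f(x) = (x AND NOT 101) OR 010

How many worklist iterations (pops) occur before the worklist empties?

Iteration log — 10 steps:
  step 1. node 0  ⊔preds=111  new=111  old=000  +wl: 
  step 2. node 1  ⊔preds=000  new=011  old=000  +wl: 
  step 3. node 2  ⊔preds=111  new=101  old=000  +wl: 
  step 4. node 3  ⊔preds=111  new=110  old=000  +wl: 1
  step 5. node 4  ⊔preds=111  new=111  old=000  +wl: 3
  step 6. node 5  ⊔preds=101  new=111  stable
  step 7. node 6  ⊔preds=111  new=010  old=000  +wl: 4
  step 8. node 1  ⊔preds=110  new=011  stable
  step 9. node 3  ⊔preds=111  new=110  stable
  step 10. node 4  ⊔preds=111  new=111  stable

Least fixpoint reached:
  node 0: 111
  node 1: 011
  node 2: 101
  node 3: 110
  node 4: 111
  node 5: 111
  node 6: 010

10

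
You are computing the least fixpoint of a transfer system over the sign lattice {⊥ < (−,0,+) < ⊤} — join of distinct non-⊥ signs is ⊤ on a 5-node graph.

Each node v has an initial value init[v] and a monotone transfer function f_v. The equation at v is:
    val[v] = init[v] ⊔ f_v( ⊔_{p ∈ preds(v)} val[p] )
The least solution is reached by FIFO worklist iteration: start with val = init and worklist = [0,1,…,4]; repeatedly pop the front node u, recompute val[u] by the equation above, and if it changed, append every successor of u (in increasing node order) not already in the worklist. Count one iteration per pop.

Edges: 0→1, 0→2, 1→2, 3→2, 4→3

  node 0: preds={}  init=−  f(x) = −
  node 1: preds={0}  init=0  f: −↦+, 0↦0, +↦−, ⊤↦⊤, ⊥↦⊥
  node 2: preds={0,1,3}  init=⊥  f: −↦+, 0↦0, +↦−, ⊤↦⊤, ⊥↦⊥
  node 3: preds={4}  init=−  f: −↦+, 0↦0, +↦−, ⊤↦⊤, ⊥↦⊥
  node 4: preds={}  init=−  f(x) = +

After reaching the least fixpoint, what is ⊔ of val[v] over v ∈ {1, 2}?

⊤

Trace (7 dequeues):
  [1] u=0 | in ⊥ | out − | ==
  [2] u=1 | in − | out ⊤ | prev 0 | push {}
  [3] u=2 | in ⊤ | out ⊤ | prev ⊥ | push {}
  [4] u=3 | in − | out ⊤ | prev − | push {2}
  [5] u=4 | in ⊥ | out ⊤ | prev − | push {3}
  [6] u=2 | in ⊤ | out ⊤ | ==
  [7] u=3 | in ⊤ | out ⊤ | ==

Converged values:
  [0] −
  [1] ⊤
  [2] ⊤
  [3] ⊤
  [4] ⊤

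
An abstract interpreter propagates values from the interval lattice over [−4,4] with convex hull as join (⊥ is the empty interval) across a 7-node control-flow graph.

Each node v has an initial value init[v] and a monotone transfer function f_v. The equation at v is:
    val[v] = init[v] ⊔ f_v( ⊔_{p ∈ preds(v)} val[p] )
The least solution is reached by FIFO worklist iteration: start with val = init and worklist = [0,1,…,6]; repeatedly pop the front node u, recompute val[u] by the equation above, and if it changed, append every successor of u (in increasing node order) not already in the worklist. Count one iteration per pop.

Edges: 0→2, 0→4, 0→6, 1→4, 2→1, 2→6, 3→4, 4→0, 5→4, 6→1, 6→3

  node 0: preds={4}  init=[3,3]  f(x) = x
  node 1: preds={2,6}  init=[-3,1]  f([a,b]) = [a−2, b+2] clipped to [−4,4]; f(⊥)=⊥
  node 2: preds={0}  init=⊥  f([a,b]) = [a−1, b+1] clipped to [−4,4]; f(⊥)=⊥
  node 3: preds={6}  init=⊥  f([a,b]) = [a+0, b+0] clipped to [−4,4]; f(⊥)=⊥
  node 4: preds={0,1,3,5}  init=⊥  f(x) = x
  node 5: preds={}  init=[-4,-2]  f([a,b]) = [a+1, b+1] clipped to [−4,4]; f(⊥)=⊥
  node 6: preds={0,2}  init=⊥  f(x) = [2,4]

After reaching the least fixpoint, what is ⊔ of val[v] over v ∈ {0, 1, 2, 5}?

Trace (18 dequeues):
  [1] u=0 | in ⊥ | out [3,3] | ==
  [2] u=1 | in ⊥ | out [-3,1] | ==
  [3] u=2 | in [3,3] | out [2,4] | prev ⊥ | push {1}
  [4] u=3 | in ⊥ | out ⊥ | ==
  [5] u=4 | in [-4,3] | out [-4,3] | prev ⊥ | push {0}
  [6] u=5 | in ⊥ | out [-4,-2] | ==
  [7] u=6 | in [2,4] | out [2,4] | prev ⊥ | push {3}
  [8] u=1 | in [2,4] | out [-3,4] | prev [-3,1] | push {4}
  [9] u=0 | in [-4,3] | out [-4,3] | prev [3,3] | push {2,6}
  [10] u=3 | in [2,4] | out [2,4] | prev ⊥ | push {}
  [11] u=4 | in [-4,4] | out [-4,4] | prev [-4,3] | push {0}
  [12] u=2 | in [-4,3] | out [-4,4] | prev [2,4] | push {1}
  [13] u=6 | in [-4,4] | out [2,4] | ==
  [14] u=0 | in [-4,4] | out [-4,4] | prev [-4,3] | push {2,4,6}
  [15] u=1 | in [-4,4] | out [-4,4] | prev [-3,4] | push {}
  [16] u=2 | in [-4,4] | out [-4,4] | ==
  [17] u=4 | in [-4,4] | out [-4,4] | ==
  [18] u=6 | in [-4,4] | out [2,4] | ==

Converged values:
  [0] [-4,4]
  [1] [-4,4]
  [2] [-4,4]
  [3] [2,4]
  [4] [-4,4]
  [5] [-4,-2]
  [6] [2,4]

[-4,4]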